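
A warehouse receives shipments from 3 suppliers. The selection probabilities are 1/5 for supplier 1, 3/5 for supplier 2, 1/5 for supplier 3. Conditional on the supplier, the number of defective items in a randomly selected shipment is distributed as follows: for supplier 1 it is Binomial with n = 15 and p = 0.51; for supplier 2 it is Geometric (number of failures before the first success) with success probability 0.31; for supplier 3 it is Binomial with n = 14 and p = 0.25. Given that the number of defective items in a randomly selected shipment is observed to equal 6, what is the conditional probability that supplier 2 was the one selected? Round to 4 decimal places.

Likelihoods P(X=6 | ·): 1: 0.143413; 2: 0.0334546; 3: 0.0733982.
Posterior ∝ prior × likelihood. Numerator for 2: 0.6·0.0334546 = 0.0200728.
Normalizing constant: 0.2·0.143413 + 0.6·0.0334546 + 0.2·0.0733982 = 0.0634351.
P(2 | observation) = 0.0200728 / 0.0634351 = 0.31643.

0.3164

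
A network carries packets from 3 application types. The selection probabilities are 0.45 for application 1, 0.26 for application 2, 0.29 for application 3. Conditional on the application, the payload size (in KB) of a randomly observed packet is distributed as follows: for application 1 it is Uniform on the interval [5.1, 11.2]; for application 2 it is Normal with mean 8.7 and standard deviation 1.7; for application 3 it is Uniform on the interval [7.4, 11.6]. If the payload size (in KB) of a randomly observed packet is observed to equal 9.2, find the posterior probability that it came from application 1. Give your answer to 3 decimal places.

0.367

Likelihoods f(9.2 | ·): 1: 0.163934; 2: 0.224738; 3: 0.238095.
Posterior ∝ prior × likelihood. Numerator for 1: 0.45·0.163934 = 0.0737705.
Normalizing constant: 0.45·0.163934 + 0.26·0.224738 + 0.29·0.238095 = 0.20125.
P(1 | observation) = 0.0737705 / 0.20125 = 0.366561.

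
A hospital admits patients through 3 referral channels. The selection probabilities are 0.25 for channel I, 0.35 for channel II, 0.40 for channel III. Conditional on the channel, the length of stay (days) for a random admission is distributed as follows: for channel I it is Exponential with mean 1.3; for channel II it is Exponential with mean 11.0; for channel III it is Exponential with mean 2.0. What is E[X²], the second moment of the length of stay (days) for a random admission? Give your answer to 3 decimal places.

88.745

For each component E[X²] = Var + (mean)², giving I: 3.38; II: 242; III: 8.
Overall E[X²] = 0.25·3.38 + 0.35·242 + 0.4·8 = 88.745.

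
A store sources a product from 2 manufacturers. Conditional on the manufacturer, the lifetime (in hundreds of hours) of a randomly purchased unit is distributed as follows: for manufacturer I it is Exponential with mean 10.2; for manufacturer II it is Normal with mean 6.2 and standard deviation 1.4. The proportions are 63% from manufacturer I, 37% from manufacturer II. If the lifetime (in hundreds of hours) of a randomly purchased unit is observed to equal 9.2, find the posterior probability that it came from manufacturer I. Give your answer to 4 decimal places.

0.7025

Likelihoods f(9.2 | ·): I: 0.0397817; II: 0.0286865.
Posterior ∝ prior × likelihood. Numerator for I: 0.63·0.0397817 = 0.0250625.
Normalizing constant: 0.63·0.0397817 + 0.37·0.0286865 = 0.0356765.
P(I | observation) = 0.0250625 / 0.0356765 = 0.702493.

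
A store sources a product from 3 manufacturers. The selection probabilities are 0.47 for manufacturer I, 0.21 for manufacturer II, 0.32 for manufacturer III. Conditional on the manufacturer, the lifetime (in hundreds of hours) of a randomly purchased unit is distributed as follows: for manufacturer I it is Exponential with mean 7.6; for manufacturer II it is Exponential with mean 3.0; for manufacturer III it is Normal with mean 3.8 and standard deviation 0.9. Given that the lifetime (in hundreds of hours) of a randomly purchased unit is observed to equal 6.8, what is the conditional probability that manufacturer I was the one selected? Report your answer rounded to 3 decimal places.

0.764

Likelihoods f(6.8 | ·): I: 0.0537783; II: 0.0345524; III: 0.00171364.
Posterior ∝ prior × likelihood. Numerator for I: 0.47·0.0537783 = 0.0252758.
Normalizing constant: 0.47·0.0537783 + 0.21·0.0345524 + 0.32·0.00171364 = 0.0330802.
P(I | observation) = 0.0252758 / 0.0330802 = 0.764077.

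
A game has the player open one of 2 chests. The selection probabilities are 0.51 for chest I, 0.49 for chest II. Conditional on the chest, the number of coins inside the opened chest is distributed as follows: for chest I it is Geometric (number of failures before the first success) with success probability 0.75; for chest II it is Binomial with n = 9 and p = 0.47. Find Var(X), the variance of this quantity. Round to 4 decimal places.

5.1197

Per component, I: μ=0.333333, E[X²]=0.555556; II: μ=4.23, E[X²]=20.1348.
E[X] = 0.51·0.333333 + 0.49·4.23 = 2.2427.
E[X²] = 0.51·0.555556 + 0.49·20.1348 = 10.1494.
Var(X) = E[X²] − (E[X])² = 10.1494 − 5.0297 = 5.11968.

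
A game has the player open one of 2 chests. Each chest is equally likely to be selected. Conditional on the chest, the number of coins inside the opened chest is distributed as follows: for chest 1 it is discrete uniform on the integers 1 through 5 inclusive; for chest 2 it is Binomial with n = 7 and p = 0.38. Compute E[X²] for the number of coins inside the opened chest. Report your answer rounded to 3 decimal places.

For each component E[X²] = Var + (mean)², giving 1: 11; 2: 8.7248.
Overall E[X²] = 0.5·11 + 0.5·8.7248 = 9.8624.

9.862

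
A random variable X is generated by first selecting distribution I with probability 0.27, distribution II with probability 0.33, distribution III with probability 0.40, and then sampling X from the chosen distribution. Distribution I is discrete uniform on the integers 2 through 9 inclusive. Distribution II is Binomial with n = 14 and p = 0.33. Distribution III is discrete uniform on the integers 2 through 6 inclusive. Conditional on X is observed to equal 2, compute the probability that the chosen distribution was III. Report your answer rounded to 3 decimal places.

0.569

Likelihoods P(X=2 | ·): I: 0.125; II: 0.0810899; III: 0.2.
Posterior ∝ prior × likelihood. Numerator for III: 0.4·0.2 = 0.08.
Normalizing constant: 0.27·0.125 + 0.33·0.0810899 + 0.4·0.2 = 0.14051.
P(III | observation) = 0.08 / 0.14051 = 0.569356.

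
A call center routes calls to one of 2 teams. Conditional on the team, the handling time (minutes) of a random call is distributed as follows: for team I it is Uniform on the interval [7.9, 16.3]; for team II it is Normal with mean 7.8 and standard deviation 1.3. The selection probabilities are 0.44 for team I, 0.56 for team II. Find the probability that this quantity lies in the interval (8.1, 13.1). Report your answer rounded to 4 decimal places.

0.4908

Conditional on each team, P(8.1 < X < 13.1): I: 0.595238; II: 0.408724.
By total probability, P(8.1 < X < 13.1) = 0.44·0.595238 + 0.56·0.408724 = 0.49079.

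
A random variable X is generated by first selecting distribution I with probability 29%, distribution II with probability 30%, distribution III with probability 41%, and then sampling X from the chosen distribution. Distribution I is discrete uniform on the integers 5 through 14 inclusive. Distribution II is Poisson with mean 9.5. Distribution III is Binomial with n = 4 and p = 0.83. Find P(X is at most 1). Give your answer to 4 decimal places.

Conditional on each component, P(X ≤ 1): I: 0; II: 0.000785944; III: 0.0171464.
By total probability, P(X ≤ 1) = 0.29·0 + 0.3·0.000785944 + 0.41·0.0171464 = 0.00726579.

0.0073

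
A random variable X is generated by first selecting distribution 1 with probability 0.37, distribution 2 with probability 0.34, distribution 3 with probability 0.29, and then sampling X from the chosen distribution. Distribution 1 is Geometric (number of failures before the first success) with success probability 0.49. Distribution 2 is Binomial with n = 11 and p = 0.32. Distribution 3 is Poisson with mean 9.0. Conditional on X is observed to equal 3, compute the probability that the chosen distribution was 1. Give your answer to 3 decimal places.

0.214

Likelihoods P(X=3 | ·): 1: 0.064999; 2: 0.247175; 3: 0.0149943.
Posterior ∝ prior × likelihood. Numerator for 1: 0.37·0.064999 = 0.0240496.
Normalizing constant: 0.37·0.064999 + 0.34·0.247175 + 0.29·0.0149943 = 0.112438.
P(1 | observation) = 0.0240496 / 0.112438 = 0.213893.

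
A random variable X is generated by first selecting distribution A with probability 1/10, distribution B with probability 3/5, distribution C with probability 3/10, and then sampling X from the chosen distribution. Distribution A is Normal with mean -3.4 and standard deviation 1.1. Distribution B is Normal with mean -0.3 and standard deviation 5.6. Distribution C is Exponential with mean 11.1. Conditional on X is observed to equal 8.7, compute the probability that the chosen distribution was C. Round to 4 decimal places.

Likelihoods f(8.7 | ·): A: 1.9262e-27; B: 0.0195817; C: 0.0411419.
Posterior ∝ prior × likelihood. Numerator for C: 0.3·0.0411419 = 0.0123426.
Normalizing constant: 0.1·1.9262e-27 + 0.6·0.0195817 + 0.3·0.0411419 = 0.0240916.
P(C | observation) = 0.0123426 / 0.0240916 = 0.512318.

0.5123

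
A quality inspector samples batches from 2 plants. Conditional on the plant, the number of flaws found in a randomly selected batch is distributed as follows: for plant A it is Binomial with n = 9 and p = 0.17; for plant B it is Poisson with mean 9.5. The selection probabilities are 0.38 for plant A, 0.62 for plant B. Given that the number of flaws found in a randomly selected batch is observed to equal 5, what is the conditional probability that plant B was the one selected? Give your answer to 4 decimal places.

0.9027

Likelihoods P(X=5 | ·): A: 0.00849039; B: 0.0482658.
Posterior ∝ prior × likelihood. Numerator for B: 0.62·0.0482658 = 0.0299248.
Normalizing constant: 0.38·0.00849039 + 0.62·0.0482658 = 0.0331511.
P(B | observation) = 0.0299248 / 0.0331511 = 0.902678.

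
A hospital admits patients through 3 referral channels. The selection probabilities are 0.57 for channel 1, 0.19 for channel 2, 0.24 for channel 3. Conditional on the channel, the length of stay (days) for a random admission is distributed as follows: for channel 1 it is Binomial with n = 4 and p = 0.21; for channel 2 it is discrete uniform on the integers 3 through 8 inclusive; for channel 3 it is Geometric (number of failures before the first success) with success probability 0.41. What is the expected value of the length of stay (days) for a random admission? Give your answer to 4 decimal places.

Component means — 1: 0.84; 2: 5.5; 3: 1.43902.
E[X] = 0.57·0.84 + 0.19·5.5 + 0.24·1.43902 = 1.86917.

1.8692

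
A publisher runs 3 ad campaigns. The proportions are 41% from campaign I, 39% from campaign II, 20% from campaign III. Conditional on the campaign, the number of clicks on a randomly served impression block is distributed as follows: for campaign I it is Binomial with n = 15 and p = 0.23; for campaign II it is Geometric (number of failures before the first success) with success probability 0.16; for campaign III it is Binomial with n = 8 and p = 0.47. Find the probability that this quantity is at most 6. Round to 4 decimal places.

0.8648

Conditional on each campaign, P(X ≤ 6): I: 0.962571; II: 0.70491; III: 0.976138.
By total probability, P(X ≤ 6) = 0.41·0.962571 + 0.39·0.70491 + 0.2·0.976138 = 0.864797.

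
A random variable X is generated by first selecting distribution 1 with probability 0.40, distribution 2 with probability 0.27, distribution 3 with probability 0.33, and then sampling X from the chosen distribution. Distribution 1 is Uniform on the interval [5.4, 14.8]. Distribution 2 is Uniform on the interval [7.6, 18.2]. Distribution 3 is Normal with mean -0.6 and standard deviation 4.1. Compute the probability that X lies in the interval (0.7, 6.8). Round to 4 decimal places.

Conditional on each component, P(0.7 < X < 6.8): 1: 0.148936; 2: 0; 3: 0.340047.
By total probability, P(0.7 < X < 6.8) = 0.4·0.148936 + 0.27·0 + 0.33·0.340047 = 0.17179.

0.1718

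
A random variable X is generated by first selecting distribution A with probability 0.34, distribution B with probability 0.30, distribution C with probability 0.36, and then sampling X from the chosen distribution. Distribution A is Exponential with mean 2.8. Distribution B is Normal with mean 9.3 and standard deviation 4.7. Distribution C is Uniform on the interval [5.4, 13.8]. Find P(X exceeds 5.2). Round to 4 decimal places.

0.6556

Conditional on each component, P(X > 5.2): A: 0.156118; B: 0.808489; C: 1.
By total probability, P(X > 5.2) = 0.34·0.156118 + 0.3·0.808489 + 0.36·1 = 0.655627.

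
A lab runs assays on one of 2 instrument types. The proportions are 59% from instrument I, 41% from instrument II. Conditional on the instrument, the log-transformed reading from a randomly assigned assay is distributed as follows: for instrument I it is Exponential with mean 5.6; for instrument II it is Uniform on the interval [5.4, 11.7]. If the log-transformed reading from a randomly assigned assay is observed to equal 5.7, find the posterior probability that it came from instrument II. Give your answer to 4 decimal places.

0.6309

Likelihoods f(5.7 | ·): I: 0.0645301; II: 0.15873.
Posterior ∝ prior × likelihood. Numerator for II: 0.41·0.15873 = 0.0650794.
Normalizing constant: 0.59·0.0645301 + 0.41·0.15873 = 0.103152.
P(II | observation) = 0.0650794 / 0.103152 = 0.630907.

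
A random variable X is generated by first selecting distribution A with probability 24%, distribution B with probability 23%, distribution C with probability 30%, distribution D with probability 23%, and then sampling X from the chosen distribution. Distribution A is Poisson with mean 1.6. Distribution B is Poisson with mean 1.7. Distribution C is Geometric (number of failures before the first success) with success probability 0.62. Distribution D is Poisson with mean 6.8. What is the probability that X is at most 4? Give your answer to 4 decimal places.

0.7993

Conditional on each component, P(X ≤ 4): A: 0.976318; B: 0.970385; C: 0.992076; D: 0.192031.
By total probability, P(X ≤ 4) = 0.24·0.976318 + 0.23·0.970385 + 0.3·0.992076 + 0.23·0.192031 = 0.799295.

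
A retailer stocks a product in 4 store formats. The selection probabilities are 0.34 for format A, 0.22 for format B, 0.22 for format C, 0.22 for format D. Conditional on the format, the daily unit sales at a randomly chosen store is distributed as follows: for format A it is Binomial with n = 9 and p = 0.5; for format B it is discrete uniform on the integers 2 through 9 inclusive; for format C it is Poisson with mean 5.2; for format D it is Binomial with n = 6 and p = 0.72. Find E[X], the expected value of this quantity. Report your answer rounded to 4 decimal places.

Component means — A: 4.5; B: 5.5; C: 5.2; D: 4.32.
E[X] = 0.34·4.5 + 0.22·5.5 + 0.22·5.2 + 0.22·4.32 = 4.8344.

4.8344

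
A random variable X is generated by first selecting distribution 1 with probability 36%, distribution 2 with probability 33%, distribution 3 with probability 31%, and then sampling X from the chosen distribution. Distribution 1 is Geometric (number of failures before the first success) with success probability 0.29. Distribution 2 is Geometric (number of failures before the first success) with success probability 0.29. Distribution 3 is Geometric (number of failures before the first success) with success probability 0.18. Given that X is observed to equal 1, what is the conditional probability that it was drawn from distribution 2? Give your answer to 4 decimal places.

Likelihoods P(X=1 | ·): 1: 0.2059; 2: 0.2059; 3: 0.1476.
Posterior ∝ prior × likelihood. Numerator for 2: 0.33·0.2059 = 0.067947.
Normalizing constant: 0.36·0.2059 + 0.33·0.2059 + 0.31·0.1476 = 0.187827.
P(2 | observation) = 0.067947 / 0.187827 = 0.361753.

0.3618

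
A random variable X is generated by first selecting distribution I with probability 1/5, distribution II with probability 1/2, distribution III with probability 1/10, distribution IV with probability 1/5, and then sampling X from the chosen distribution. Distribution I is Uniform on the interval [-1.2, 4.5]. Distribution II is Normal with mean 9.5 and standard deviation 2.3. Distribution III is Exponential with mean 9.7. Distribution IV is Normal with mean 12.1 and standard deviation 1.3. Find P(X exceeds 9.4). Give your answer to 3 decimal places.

0.493

Conditional on each component, P(X > 9.4): I: 0; II: 0.51734; III: 0.379435; IV: 0.981096.
By total probability, P(X > 9.4) = 0.2·0 + 0.5·0.51734 + 0.1·0.379435 + 0.2·0.981096 = 0.492833.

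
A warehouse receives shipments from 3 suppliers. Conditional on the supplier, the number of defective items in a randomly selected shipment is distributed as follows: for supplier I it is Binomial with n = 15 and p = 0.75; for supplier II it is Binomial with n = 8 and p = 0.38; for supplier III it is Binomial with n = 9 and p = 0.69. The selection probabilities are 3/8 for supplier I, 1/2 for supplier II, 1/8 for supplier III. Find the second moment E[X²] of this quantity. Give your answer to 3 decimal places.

For each component E[X²] = Var + (mean)², giving I: 129.375; II: 11.1264; III: 40.4892.
Overall E[X²] = 0.375·129.375 + 0.5·11.1264 + 0.125·40.4892 = 59.14.

59.140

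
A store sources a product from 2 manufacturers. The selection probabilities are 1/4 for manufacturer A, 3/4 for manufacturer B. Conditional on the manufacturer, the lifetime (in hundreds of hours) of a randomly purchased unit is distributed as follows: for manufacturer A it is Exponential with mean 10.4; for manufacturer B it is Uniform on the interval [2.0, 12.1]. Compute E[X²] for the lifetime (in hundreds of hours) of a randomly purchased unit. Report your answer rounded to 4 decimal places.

For each component E[X²] = Var + (mean)², giving A: 216.32; B: 58.2033.
Overall E[X²] = 0.25·216.32 + 0.75·58.2033 = 97.7325.

97.7325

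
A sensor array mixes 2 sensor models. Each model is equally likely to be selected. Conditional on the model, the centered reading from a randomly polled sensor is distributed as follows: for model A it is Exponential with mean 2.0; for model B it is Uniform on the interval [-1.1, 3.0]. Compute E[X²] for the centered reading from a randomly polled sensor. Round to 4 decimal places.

5.1517

For each component E[X²] = Var + (mean)², giving A: 8; B: 2.30333.
Overall E[X²] = 0.5·8 + 0.5·2.30333 = 5.15167.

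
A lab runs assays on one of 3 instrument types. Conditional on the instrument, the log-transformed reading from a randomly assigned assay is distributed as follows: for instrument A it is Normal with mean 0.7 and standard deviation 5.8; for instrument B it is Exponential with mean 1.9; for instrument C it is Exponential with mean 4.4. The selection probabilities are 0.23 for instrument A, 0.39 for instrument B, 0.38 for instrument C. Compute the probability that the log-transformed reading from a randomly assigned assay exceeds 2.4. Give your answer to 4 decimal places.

0.4190

Conditional on each instrument, P(X > 2.4): A: 0.384722; B: 0.28276; C: 0.579578.
By total probability, P(X > 2.4) = 0.23·0.384722 + 0.39·0.28276 + 0.38·0.579578 = 0.419002.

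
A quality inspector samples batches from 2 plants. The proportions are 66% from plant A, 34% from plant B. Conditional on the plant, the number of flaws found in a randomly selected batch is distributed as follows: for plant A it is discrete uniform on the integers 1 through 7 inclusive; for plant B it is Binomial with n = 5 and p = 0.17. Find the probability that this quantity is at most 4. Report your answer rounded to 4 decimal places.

Conditional on each plant, P(X ≤ 4): A: 0.571429; B: 0.999858.
By total probability, P(X ≤ 4) = 0.66·0.571429 + 0.34·0.999858 = 0.717095.

0.7171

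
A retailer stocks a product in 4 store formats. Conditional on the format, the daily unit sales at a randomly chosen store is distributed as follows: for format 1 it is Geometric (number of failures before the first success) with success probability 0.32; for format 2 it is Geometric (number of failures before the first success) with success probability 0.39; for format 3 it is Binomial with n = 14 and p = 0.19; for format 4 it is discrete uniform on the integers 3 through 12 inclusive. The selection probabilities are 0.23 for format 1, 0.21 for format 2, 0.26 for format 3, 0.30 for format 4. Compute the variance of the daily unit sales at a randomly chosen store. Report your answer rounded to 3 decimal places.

11.543

Per component, 1: μ=2.125, E[X²]=11.1562; 2: μ=1.5641, E[X²]=6.45694; 3: μ=2.66, E[X²]=9.2302; 4: μ=7.5, E[X²]=64.5.
E[X] = 0.23·2.125 + 0.21·1.5641 + 0.26·2.66 + 0.3·7.5 = 3.75881.
E[X²] = 0.23·11.1562 + 0.21·6.45694 + 0.26·9.2302 + 0.3·64.5 = 25.6717.
Var(X) = E[X²] − (E[X])² = 25.6717 − 14.1287 = 11.5431.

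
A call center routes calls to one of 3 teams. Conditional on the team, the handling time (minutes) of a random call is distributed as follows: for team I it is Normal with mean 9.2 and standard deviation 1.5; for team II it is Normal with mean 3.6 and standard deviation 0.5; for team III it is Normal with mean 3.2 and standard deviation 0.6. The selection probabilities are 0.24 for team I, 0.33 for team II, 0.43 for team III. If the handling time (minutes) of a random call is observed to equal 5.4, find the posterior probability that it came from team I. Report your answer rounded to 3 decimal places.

0.775

Likelihoods f(5.4 | ·): I: 0.0107452; II: 0.0012238; III: 0.000800451.
Posterior ∝ prior × likelihood. Numerator for I: 0.24·0.0107452 = 0.00257886.
Normalizing constant: 0.24·0.0107452 + 0.33·0.0012238 + 0.43·0.000800451 = 0.00332691.
P(I | observation) = 0.00257886 / 0.00332691 = 0.775152.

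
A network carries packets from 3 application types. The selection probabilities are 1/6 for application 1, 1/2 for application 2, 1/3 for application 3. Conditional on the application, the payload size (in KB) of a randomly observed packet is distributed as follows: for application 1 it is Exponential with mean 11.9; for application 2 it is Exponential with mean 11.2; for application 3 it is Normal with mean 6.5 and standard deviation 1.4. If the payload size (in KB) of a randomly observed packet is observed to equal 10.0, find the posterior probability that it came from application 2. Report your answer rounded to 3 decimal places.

0.641

Likelihoods f(10.0 | ·): 1: 0.036266; 2: 0.0365611; 3: 0.0125202.
Posterior ∝ prior × likelihood. Numerator for 2: 0.5·0.0365611 = 0.0182805.
Normalizing constant: 0.166667·0.036266 + 0.5·0.0365611 + 0.333333·0.0125202 = 0.0284983.
P(2 | observation) = 0.0182805 / 0.0284983 = 0.641461.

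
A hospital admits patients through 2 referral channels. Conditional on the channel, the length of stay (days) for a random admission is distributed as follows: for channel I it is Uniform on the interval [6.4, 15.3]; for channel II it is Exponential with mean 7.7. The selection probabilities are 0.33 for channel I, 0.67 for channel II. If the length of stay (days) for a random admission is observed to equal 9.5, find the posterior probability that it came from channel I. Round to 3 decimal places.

0.594

Likelihoods f(9.5 | ·): I: 0.11236; II: 0.0378174.
Posterior ∝ prior × likelihood. Numerator for I: 0.33·0.11236 = 0.0370787.
Normalizing constant: 0.33·0.11236 + 0.67·0.0378174 = 0.0624163.
P(I | observation) = 0.0370787 / 0.0624163 = 0.594054.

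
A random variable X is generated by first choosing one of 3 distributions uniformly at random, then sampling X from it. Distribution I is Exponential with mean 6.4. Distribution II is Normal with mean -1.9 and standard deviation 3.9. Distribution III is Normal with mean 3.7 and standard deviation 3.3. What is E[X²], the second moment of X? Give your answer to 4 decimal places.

41.7733

For each component E[X²] = Var + (mean)², giving I: 81.92; II: 18.82; III: 24.58.
Overall E[X²] = 0.333333·81.92 + 0.333333·18.82 + 0.333333·24.58 = 41.7733.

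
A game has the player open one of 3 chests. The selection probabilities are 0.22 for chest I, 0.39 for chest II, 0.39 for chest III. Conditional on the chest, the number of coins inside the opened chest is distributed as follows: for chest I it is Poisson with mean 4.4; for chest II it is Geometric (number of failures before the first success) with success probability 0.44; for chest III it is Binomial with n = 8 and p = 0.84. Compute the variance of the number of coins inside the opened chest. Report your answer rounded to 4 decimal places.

8.3296

Per component, I: μ=4.4, E[X²]=23.76; II: μ=1.27273, E[X²]=4.5124; III: μ=6.72, E[X²]=46.2336.
E[X] = 0.22·4.4 + 0.39·1.27273 + 0.39·6.72 = 4.08516.
E[X²] = 0.22·23.76 + 0.39·4.5124 + 0.39·46.2336 = 25.0181.
Var(X) = E[X²] − (E[X])² = 25.0181 − 16.6886 = 8.32958.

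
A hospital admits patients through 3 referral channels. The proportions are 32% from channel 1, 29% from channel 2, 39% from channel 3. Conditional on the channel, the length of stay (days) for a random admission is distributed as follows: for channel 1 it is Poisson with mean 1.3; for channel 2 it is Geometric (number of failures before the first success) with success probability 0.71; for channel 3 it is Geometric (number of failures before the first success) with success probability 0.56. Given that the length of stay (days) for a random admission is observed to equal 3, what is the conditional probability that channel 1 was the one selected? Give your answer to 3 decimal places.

Likelihoods P(X=3 | ·): 1: 0.0997921; 2: 0.0173162; 3: 0.047703.
Posterior ∝ prior × likelihood. Numerator for 1: 0.32·0.0997921 = 0.0319335.
Normalizing constant: 0.32·0.0997921 + 0.29·0.0173162 + 0.39·0.047703 = 0.0555593.
P(1 | observation) = 0.0319335 / 0.0555593 = 0.574763.

0.575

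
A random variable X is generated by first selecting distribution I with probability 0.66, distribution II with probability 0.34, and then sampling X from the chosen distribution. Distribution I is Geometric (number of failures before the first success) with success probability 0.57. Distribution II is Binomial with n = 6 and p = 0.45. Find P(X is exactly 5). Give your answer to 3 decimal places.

0.026

Conditional on each component, P(X = 5): I: 0.00837948; II: 0.0608943.
By total probability, P(X = 5) = 0.66·0.00837948 + 0.34·0.0608943 = 0.0262345.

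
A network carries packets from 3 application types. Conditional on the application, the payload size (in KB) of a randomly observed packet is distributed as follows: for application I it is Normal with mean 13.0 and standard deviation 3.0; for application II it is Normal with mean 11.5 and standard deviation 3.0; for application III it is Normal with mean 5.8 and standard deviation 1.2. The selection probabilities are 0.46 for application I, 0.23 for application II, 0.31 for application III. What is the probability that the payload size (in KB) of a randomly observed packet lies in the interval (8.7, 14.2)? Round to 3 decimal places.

0.416

Conditional on each application, P(8.7 < X < 14.2): I: 0.57954; II: 0.640616; III: 0.00783168.
By total probability, P(8.7 < X < 14.2) = 0.46·0.57954 + 0.23·0.640616 + 0.31·0.00783168 = 0.416358.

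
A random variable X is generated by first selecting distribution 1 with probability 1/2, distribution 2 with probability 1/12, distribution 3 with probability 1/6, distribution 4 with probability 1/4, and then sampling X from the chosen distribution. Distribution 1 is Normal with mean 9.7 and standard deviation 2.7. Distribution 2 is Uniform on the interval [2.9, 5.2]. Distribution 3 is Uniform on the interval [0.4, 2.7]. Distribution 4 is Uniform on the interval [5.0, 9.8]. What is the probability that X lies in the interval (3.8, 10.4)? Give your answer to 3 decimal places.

0.595

Conditional on each component, P(3.8 < X < 10.4): 1: 0.587845; 2: 0.608696; 3: 0; 4: 1.
By total probability, P(3.8 < X < 10.4) = 0.5·0.587845 + 0.0833333·0.608696 + 0.166667·0 + 0.25·1 = 0.594647.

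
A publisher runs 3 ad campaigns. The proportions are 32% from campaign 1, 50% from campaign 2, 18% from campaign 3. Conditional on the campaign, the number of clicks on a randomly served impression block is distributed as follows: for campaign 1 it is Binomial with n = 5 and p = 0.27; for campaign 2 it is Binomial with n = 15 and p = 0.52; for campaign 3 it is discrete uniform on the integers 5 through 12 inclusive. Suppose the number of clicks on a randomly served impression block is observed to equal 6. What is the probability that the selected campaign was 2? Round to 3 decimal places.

0.748

Likelihoods P(X=6 | ·): 1: 0; 2: 0.133843; 3: 0.125.
Posterior ∝ prior × likelihood. Numerator for 2: 0.5·0.133843 = 0.0669214.
Normalizing constant: 0.32·0 + 0.5·0.133843 + 0.18·0.125 = 0.0894214.
P(2 | observation) = 0.0669214 / 0.0894214 = 0.748382.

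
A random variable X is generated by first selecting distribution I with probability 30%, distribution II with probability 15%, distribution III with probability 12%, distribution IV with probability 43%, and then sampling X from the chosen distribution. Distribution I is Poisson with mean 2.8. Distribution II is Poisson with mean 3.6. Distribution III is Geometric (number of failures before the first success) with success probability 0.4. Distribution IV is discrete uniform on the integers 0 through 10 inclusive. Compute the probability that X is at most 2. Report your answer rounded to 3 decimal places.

0.398

Conditional on each component, P(X ≤ 2): I: 0.469454; II: 0.302747; III: 0.784; IV: 0.272727.
By total probability, P(X ≤ 2) = 0.3·0.469454 + 0.15·0.302747 + 0.12·0.784 + 0.43·0.272727 = 0.397601.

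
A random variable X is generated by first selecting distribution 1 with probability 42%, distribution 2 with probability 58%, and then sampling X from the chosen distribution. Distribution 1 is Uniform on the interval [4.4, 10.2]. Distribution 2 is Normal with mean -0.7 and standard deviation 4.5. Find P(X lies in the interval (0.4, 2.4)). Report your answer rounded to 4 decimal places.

0.0916

Conditional on each component, P(0.4 < X < 2.4): 1: 0; 2: 0.157997.
By total probability, P(0.4 < X < 2.4) = 0.42·0 + 0.58·0.157997 = 0.0916381.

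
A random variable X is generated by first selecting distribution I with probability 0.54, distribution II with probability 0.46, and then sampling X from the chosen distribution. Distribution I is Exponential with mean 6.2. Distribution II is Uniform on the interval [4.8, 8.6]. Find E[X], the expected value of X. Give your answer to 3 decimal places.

6.430

Component means — I: 6.2; II: 6.7.
E[X] = 0.54·6.2 + 0.46·6.7 = 6.43.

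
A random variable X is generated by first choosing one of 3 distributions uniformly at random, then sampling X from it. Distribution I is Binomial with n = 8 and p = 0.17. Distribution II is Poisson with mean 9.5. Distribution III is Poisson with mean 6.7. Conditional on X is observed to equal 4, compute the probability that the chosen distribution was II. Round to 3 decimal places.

0.162

Likelihoods P(X=4 | ·): I: 0.0277464; II: 0.025403; III: 0.103351.
Posterior ∝ prior × likelihood. Numerator for II: 0.333333·0.025403 = 0.00846768.
Normalizing constant: 0.333333·0.0277464 + 0.333333·0.025403 + 0.333333·0.103351 = 0.0521668.
P(II | observation) = 0.00846768 / 0.0521668 = 0.162319.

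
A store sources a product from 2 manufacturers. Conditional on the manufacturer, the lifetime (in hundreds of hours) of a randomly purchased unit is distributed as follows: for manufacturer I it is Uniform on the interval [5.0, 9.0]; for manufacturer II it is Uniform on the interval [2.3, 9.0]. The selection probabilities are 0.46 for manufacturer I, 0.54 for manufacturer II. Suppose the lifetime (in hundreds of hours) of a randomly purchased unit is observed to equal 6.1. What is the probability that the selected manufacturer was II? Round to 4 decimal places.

0.4121

Likelihoods f(6.1 | ·): I: 0.25; II: 0.149254.
Posterior ∝ prior × likelihood. Numerator for II: 0.54·0.149254 = 0.080597.
Normalizing constant: 0.46·0.25 + 0.54·0.149254 = 0.195597.
P(II | observation) = 0.080597 / 0.195597 = 0.412056.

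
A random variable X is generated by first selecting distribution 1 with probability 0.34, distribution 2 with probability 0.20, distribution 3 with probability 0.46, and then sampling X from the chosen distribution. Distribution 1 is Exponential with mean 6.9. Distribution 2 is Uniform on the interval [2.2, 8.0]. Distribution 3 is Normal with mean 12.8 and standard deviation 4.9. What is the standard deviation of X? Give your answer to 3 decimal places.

6.238

Per component, 1: μ=6.9, E[X²]=95.22; 2: μ=5.1, E[X²]=28.8133; 3: μ=12.8, E[X²]=187.85.
E[X] = 0.34·6.9 + 0.2·5.1 + 0.46·12.8 = 9.254.
E[X²] = 0.34·95.22 + 0.2·28.8133 + 0.46·187.85 = 124.548.
Var(X) = E[X²] − (E[X])² = 124.548 − 85.6365 = 38.912.
SD(X) = √38.912 = 6.23794.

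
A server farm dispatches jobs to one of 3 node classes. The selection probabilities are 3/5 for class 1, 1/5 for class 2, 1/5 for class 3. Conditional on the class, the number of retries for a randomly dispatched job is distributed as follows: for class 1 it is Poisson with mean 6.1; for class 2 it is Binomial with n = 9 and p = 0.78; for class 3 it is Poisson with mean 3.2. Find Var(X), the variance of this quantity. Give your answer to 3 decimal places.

6.303

Per component, 1: μ=6.1, E[X²]=43.31; 2: μ=7.02, E[X²]=50.8248; 3: μ=3.2, E[X²]=13.44.
E[X] = 0.6·6.1 + 0.2·7.02 + 0.2·3.2 = 5.704.
E[X²] = 0.6·43.31 + 0.2·50.8248 + 0.2·13.44 = 38.839.
Var(X) = E[X²] − (E[X])² = 38.839 − 32.5356 = 6.30334.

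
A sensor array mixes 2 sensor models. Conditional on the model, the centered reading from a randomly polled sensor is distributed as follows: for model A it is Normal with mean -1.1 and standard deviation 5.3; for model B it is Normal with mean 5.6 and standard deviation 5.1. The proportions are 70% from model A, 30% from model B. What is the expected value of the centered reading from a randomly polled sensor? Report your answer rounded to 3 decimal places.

Component means — A: -1.1; B: 5.6.
E[X] = 0.7·-1.1 + 0.3·5.6 = 0.91.

0.910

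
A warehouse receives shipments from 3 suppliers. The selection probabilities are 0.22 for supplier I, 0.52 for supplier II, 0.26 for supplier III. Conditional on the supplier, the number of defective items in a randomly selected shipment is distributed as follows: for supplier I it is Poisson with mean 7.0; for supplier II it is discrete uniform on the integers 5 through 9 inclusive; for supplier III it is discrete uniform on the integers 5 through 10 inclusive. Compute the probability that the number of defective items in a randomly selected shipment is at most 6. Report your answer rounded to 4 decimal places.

Conditional on each supplier, P(X ≤ 6): I: 0.449711; II: 0.4; III: 0.333333.
By total probability, P(X ≤ 6) = 0.22·0.449711 + 0.52·0.4 + 0.26·0.333333 = 0.393603.

0.3936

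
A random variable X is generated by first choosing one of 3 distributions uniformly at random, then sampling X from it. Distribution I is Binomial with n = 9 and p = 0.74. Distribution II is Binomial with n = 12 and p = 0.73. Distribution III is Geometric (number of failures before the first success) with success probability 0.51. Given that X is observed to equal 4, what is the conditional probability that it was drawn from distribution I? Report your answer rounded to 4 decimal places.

0.5736

Likelihoods P(X=4 | ·): I: 0.0448915; II: 0.00397015; III: 0.0294005.
Posterior ∝ prior × likelihood. Numerator for I: 0.333333·0.0448915 = 0.0149638.
Normalizing constant: 0.333333·0.0448915 + 0.333333·0.00397015 + 0.333333·0.0294005 = 0.0260874.
P(I | observation) = 0.0149638 / 0.0260874 = 0.573604.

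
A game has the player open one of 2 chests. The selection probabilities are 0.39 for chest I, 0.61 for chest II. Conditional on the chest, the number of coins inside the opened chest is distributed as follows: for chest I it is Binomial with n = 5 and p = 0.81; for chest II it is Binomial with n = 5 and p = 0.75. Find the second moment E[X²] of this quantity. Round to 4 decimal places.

For each component E[X²] = Var + (mean)², giving I: 17.172; II: 15.
Overall E[X²] = 0.39·17.172 + 0.61·15 = 15.8471.

15.8471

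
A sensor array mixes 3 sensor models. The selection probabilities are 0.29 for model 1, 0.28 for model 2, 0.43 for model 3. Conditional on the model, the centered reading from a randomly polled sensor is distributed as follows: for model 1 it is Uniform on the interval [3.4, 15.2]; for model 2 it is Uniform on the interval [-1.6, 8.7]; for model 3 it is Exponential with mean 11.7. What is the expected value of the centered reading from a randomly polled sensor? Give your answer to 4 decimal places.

8.7220

Component means — 1: 9.3; 2: 3.55; 3: 11.7.
E[X] = 0.29·9.3 + 0.28·3.55 + 0.43·11.7 = 8.722.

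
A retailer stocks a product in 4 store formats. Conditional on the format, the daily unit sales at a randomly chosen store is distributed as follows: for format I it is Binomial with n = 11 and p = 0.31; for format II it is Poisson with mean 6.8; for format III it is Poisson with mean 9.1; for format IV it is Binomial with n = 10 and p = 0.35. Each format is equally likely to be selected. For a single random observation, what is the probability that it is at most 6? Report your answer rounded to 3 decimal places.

0.656

Conditional on each format, P(X ≤ 6): I: 0.97404; II: 0.479916; III: 0.197823; IV: 0.973976.
By total probability, P(X ≤ 6) = 0.25·0.97404 + 0.25·0.479916 + 0.25·0.197823 + 0.25·0.973976 = 0.656439.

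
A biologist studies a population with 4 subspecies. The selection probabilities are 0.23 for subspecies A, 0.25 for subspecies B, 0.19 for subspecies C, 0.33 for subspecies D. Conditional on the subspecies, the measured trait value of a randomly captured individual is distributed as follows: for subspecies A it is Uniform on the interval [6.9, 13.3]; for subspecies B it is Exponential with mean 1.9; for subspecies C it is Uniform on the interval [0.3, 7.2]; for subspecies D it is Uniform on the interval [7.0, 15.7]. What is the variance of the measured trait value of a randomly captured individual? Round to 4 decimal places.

21.4214

Per component, A: μ=10.1, E[X²]=105.423; B: μ=1.9, E[X²]=7.22; C: μ=3.75, E[X²]=18.03; D: μ=11.35, E[X²]=135.13.
E[X] = 0.23·10.1 + 0.25·1.9 + 0.19·3.75 + 0.33·11.35 = 7.256.
E[X²] = 0.23·105.423 + 0.25·7.22 + 0.19·18.03 + 0.33·135.13 = 74.071.
Var(X) = E[X²] − (E[X])² = 74.071 − 52.6495 = 21.4214.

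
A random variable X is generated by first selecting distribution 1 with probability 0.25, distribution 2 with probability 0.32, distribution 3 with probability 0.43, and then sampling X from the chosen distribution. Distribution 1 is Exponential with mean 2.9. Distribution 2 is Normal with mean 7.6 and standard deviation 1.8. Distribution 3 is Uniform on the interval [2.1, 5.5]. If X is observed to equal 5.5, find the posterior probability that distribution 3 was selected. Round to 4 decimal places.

Likelihoods f(5.5 | ·): 1: 0.0517535; 2: 0.112221; 3: 0.294118.
Posterior ∝ prior × likelihood. Numerator for 3: 0.43·0.294118 = 0.126471.
Normalizing constant: 0.25·0.0517535 + 0.32·0.112221 + 0.43·0.294118 = 0.17532.
P(3 | observation) = 0.126471 / 0.17532 = 0.721371.

0.7214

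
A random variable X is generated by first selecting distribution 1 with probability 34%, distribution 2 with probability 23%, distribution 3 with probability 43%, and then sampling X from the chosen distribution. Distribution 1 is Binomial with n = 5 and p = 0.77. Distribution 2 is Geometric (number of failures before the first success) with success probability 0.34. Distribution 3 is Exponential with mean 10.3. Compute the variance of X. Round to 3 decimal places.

60.510

Per component, 1: μ=3.85, E[X²]=15.708; 2: μ=1.94118, E[X²]=9.47751; 3: μ=10.3, E[X²]=212.18.
E[X] = 0.34·3.85 + 0.23·1.94118 + 0.43·10.3 = 6.18447.
E[X²] = 0.34·15.708 + 0.23·9.47751 + 0.43·212.18 = 98.7579.
Var(X) = E[X²] − (E[X])² = 98.7579 − 38.2477 = 60.5103.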